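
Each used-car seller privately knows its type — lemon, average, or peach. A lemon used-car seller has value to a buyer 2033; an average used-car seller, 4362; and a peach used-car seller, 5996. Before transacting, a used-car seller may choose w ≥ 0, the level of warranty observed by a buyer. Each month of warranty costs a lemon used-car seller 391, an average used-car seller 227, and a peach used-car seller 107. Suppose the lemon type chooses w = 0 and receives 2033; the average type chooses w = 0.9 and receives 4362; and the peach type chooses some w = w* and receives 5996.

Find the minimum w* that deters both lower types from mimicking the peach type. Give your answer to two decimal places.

Average type (on-path payoff 4362 − 227×0.9 = 4157.7) won't mimic when 4157.7 ≥ 5996 − 227·w*, i.e. w* ≥ 8.10.
Lemon type (on-path payoff 2033) won't mimic when 2033 ≥ 5996 − 391·w*, i.e. w* ≥ 10.14.
Both must hold, so w* = max(10.14, 8.10) = 10.14. The lemon type's constraint binds.

10.14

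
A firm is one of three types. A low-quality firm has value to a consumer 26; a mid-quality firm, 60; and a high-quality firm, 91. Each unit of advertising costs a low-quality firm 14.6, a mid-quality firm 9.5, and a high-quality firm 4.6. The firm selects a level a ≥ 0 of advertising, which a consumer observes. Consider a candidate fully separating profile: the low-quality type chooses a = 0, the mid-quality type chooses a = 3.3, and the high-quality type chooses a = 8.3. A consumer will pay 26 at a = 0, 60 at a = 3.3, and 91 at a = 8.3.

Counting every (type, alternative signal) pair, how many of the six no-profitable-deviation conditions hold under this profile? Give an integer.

High-quality (own payoff 91 − 4.6×8.3 = 52.82): to a=0 gives 26 → no gain ✓; to a=3.3 gives 60 − 4.6×3.3 = 44.82 → no gain ✓.
Low-quality (own payoff 26): to a=3.3 gives 60 − 14.6×3.3 = 11.82 → no gain ✓; to a=8.3 gives 91 − 14.6×8.3 = -30.18 → no gain ✓.
Mid-quality (own payoff 60 − 9.5×3.3 = 28.65): to a=0 gives 26 → no gain ✓; to a=8.3 gives 91 − 9.5×8.3 = 12.15 → no gain ✓.
6 of the 6 constraints hold; this profile is a separating equilibrium.

6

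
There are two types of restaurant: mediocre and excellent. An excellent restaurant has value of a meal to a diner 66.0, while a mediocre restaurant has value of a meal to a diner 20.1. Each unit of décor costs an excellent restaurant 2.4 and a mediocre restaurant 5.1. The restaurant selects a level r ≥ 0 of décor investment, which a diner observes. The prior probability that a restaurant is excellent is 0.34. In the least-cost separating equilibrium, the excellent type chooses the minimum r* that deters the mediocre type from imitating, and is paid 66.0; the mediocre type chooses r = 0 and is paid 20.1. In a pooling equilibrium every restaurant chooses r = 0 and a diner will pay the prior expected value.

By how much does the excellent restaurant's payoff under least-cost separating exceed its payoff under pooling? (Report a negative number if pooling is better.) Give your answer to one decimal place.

8.7

Least-cost separating signal: r* solves 20.1 = 66.0 − 5.1·r*, so r* = (66.0 − 20.1)/5.1 = 9.
Excellent type's separating payoff: 66.0 − 2.4 × r* = 66.0 − 2.4 × (66.0 − 20.1)/5.1 = 66.0 − 110.16/5.1 = 44.4.
Pooling payoff: 0.34 × 66.0 + 0.66 × 20.1 = 35.706.
Difference: 44.4 − 35.706 = 8.694, i.e. 8.7 to one decimal place.
The excellent type prefers to separate.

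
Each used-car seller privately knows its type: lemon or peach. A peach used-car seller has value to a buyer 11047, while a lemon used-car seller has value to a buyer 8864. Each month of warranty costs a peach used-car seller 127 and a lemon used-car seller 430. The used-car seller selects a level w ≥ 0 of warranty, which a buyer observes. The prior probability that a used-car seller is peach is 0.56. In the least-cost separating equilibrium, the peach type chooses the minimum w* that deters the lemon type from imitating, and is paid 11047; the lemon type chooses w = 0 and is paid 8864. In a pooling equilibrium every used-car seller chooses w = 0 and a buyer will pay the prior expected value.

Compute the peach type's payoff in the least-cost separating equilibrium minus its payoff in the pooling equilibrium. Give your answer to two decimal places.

Least-cost separating signal: w* solves 8864 = 11047 − 430·w*, so w* = (11047 − 8864)/430 ≈ 5.0767.
Peach type's separating payoff: 11047 − 127 × w* = 11047 − 127 × (11047 − 8864)/430 = 11047 − 277241/430 ≈ 10402.2535.
Pooling payoff: 0.56 × 11047 + 0.44 × 8864 = 10086.48.
Difference: 10402.2535 − 10086.48 = 315.7735, i.e. 315.77 to two decimal places.
The peach type prefers to separate.

315.77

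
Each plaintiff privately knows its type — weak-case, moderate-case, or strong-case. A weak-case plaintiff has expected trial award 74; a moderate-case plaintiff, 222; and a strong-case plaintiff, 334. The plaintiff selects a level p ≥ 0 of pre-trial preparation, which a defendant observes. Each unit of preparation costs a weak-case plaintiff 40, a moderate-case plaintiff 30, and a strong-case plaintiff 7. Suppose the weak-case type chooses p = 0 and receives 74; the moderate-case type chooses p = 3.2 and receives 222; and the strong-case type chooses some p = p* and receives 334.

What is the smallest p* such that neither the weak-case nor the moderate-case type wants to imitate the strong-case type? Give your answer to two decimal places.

Weak-case type (on-path payoff 74) won't mimic when 74 ≥ 334 − 40·p*, i.e. p* ≥ 6.50.
Moderate-case type (on-path payoff 222 − 30×3.2 = 126) won't mimic when 126 ≥ 334 − 30·p*, i.e. p* ≥ 6.93.
Both must hold, so p* = max(6.50, 6.93) = 6.93. The moderate-case type's constraint binds.

6.93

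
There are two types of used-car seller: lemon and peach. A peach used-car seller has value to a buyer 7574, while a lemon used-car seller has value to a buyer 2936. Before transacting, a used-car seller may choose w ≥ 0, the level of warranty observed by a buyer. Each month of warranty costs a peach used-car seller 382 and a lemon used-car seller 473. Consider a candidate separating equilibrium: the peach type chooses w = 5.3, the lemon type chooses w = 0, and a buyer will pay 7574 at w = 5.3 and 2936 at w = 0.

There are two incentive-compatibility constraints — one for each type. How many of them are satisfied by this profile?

1

Lemon type: stay at 0 → 2936; mimic → 7574 − 473 × 5.3 = 5067.1. IC fails (2936 < 5067.1).
Peach type: signal → 7574 − 382 × 5.3 = 5549.4; deviate to 0 → 2936. IC holds (5549.4 ≥ 2936).
1 of 2 constraints hold, so this profile is not an equilibrium.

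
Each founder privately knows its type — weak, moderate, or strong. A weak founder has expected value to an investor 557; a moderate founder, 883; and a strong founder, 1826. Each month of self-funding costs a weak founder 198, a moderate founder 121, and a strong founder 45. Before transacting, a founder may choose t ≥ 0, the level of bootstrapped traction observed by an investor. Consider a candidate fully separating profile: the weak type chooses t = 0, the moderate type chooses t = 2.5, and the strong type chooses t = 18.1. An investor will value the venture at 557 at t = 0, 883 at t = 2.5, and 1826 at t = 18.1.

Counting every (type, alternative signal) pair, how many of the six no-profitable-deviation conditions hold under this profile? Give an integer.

6

Moderate (own payoff 883 − 121×2.5 = 580.5): to t=0 gives 557 → no gain ✓; to t=18.1 gives 1826 − 121×18.1 = -364.1 → no gain ✓.
Strong (own payoff 1826 − 45×18.1 = 1011.5): to t=0 gives 557 → no gain ✓; to t=2.5 gives 883 − 45×2.5 = 770.5 → no gain ✓.
Weak (own payoff 557): to t=2.5 gives 883 − 198×2.5 = 388 → no gain ✓; to t=18.1 gives 1826 − 198×18.1 = -1757.8 → no gain ✓.
6 of the 6 constraints hold; this profile is a separating equilibrium.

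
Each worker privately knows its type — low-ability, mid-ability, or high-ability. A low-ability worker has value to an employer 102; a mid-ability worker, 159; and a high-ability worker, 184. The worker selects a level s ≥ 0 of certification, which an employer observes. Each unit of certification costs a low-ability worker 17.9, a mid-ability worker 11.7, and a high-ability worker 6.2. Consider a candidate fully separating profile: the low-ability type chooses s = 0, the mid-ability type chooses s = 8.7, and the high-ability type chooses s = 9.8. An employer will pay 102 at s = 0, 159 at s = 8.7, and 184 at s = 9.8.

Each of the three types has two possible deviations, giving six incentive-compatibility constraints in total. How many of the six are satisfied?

4

High-ability (own payoff 184 − 6.2×9.8 = 123.24): to s=0 gives 102 → no gain ✓; to s=8.7 gives 159 − 6.2×8.7 = 105.06 → no gain ✓.
Low-ability (own payoff 102): to s=8.7 gives 159 − 17.9×8.7 = 3.27 → no gain ✓; to s=9.8 gives 184 − 17.9×9.8 = 8.58 → no gain ✓.
Mid-ability (own payoff 159 − 11.7×8.7 = 57.21): to s=0 gives 102 → profitable ✗; to s=9.8 gives 184 − 11.7×9.8 = 69.34 → profitable ✗.
4 of the 6 constraints hold; not an equilibrium.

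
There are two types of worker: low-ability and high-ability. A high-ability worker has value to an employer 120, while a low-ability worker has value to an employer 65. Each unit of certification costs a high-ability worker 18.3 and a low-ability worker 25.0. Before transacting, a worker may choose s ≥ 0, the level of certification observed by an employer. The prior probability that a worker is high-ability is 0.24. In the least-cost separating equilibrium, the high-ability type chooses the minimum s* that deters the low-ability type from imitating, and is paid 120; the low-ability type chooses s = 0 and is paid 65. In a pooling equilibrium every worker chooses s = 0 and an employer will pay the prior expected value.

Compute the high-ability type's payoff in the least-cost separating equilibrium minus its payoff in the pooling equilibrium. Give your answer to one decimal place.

1.5

Least-cost separating signal: s* solves 65 = 120 − 25.0·s*, so s* = (120 − 65)/25.0 = 2.2.
High-ability type's separating payoff: 120 − 18.3 × s* = 120 − 18.3 × (120 − 65)/25.0 = 120 − 1006.5/25.0 = 79.74.
Pooling payoff: 0.24 × 120 + 0.76 × 65 = 78.2.
Difference: 79.74 − 78.2 = 1.54, i.e. 1.5 to one decimal place.
The high-ability type prefers to separate.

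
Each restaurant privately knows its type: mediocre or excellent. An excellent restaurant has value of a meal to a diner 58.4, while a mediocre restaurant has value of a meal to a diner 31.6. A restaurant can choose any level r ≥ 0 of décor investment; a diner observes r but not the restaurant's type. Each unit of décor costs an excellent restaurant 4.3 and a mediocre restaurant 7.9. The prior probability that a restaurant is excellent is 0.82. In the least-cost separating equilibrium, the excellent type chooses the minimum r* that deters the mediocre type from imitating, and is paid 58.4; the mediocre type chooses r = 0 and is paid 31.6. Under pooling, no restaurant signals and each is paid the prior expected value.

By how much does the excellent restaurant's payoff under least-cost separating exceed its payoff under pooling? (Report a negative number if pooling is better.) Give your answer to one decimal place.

Least-cost separating signal: r* solves 31.6 = 58.4 − 7.9·r*, so r* = (58.4 − 31.6)/7.9 ≈ 3.3924.
Excellent type's separating payoff: 58.4 − 4.3 × r* = 58.4 − 4.3 × (58.4 − 31.6)/7.9 = 58.4 − 115.24/7.9 ≈ 43.813.
Pooling payoff: 0.82 × 58.4 + 0.18 × 31.6 = 53.576.
Difference: 43.813 − 53.576 = -9.763, i.e. -9.8 to one decimal place.
The excellent type would prefer the pooling outcome.

-9.8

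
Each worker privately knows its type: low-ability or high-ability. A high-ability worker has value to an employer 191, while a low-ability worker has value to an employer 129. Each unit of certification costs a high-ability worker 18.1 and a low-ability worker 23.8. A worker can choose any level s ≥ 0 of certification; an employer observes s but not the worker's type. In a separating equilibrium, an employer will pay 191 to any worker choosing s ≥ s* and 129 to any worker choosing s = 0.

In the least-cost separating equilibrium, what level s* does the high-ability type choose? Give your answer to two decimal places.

2.61

A low-ability worker choosing s = 0 receives 129.
Imitating at s* instead would pay 191 at cost 23.8·s*, netting 191 − 23.8·s*.
Indifference: 129 = 191 − 23.8·s*, so s* = (191 − 129) / 23.8 ≈ 2.61.
This is the low-ability type's binding incentive-compatibility constraint; any s ≥ 2.61 sustains separation on that side.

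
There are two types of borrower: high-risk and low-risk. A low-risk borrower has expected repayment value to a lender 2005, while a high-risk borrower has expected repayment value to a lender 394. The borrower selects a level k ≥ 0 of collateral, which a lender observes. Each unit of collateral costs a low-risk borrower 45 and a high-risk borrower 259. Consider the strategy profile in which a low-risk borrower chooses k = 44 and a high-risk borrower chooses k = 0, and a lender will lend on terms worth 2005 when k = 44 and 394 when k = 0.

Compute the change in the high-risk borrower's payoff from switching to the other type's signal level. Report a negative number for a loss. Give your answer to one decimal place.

Playing k = 0 the high-risk borrower receives 394.
Deviating to k = 44 brings payment 2005 at cost 259 × 44 = 11396, netting -9391.
Gain from deviating: -9391 − 394 = -9785.0.
The gain is negative, so the high-risk type's incentive-compatibility constraint is satisfied.

-9785.0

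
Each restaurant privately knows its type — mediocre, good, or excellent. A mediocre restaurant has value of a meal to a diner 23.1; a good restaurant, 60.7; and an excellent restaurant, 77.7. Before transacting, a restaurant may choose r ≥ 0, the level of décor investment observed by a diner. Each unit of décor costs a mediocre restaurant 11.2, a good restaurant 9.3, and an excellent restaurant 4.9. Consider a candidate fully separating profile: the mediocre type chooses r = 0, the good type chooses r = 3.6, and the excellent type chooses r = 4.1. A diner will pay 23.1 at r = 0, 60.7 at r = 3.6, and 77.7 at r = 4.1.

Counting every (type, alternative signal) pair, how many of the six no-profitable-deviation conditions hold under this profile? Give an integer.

Mediocre (own payoff 23.1): to r=3.6 gives 60.7 − 11.2×3.6 = 20.38 → no gain ✓; to r=4.1 gives 77.7 − 11.2×4.1 = 31.78 → profitable ✗.
Good (own payoff 60.7 − 9.3×3.6 = 27.22): to r=0 gives 23.1 → no gain ✓; to r=4.1 gives 77.7 − 9.3×4.1 = 39.57 → profitable ✗.
Excellent (own payoff 77.7 − 4.9×4.1 = 57.61): to r=0 gives 23.1 → no gain ✓; to r=3.6 gives 60.7 − 4.9×3.6 = 43.06 → no gain ✓.
4 of the 6 constraints hold; not an equilibrium.

4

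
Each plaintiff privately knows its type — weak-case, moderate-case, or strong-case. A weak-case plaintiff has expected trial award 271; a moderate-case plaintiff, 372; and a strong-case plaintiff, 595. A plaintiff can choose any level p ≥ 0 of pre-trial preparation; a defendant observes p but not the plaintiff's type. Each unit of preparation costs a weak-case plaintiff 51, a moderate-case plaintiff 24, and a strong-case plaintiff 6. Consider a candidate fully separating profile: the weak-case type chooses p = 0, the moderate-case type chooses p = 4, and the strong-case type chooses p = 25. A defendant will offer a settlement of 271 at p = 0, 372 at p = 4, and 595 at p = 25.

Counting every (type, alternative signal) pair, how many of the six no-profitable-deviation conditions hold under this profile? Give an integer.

Strong-case (own payoff 595 − 6×25 = 445): to p=0 gives 271 → no gain ✓; to p=4 gives 372 − 6×4 = 348 → no gain ✓.
Moderate-case (own payoff 372 − 24×4 = 276): to p=0 gives 271 → no gain ✓; to p=25 gives 595 − 24×25 = -5 → no gain ✓.
Weak-case (own payoff 271): to p=4 gives 372 − 51×4 = 168 → no gain ✓; to p=25 gives 595 − 51×25 = -680 → no gain ✓.
6 of the 6 constraints hold; this profile is a separating equilibrium.

6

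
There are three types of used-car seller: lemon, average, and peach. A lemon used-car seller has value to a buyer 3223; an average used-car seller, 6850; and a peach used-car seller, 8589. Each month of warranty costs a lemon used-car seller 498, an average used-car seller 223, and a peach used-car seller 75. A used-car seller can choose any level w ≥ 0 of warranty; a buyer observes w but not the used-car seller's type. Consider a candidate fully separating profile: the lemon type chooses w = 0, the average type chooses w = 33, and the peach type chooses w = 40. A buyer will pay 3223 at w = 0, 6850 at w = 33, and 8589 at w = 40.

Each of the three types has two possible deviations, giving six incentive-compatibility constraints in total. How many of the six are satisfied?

4

Lemon (own payoff 3223): to w=33 gives 6850 − 498×33 = -9584 → no gain ✓; to w=40 gives 8589 − 498×40 = -11331 → no gain ✓.
Average (own payoff 6850 − 223×33 = -509): to w=0 gives 3223 → profitable ✗; to w=40 gives 8589 − 223×40 = -331 → profitable ✗.
Peach (own payoff 8589 − 75×40 = 5589): to w=0 gives 3223 → no gain ✓; to w=33 gives 6850 − 75×33 = 4375 → no gain ✓.
4 of the 6 constraints hold; not an equilibrium.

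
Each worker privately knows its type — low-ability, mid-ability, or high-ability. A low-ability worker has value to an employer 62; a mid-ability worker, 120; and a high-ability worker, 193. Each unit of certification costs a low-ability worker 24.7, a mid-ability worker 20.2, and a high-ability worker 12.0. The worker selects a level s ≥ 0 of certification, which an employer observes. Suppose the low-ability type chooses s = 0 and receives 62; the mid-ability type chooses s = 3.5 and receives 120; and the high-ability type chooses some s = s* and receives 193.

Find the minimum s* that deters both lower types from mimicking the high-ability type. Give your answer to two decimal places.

7.11

Mid-ability type (on-path payoff 120 − 20.2×3.5 = 49.3) won't mimic when 49.3 ≥ 193 − 20.2·s*, i.e. s* ≥ 7.11.
Low-ability type (on-path payoff 62) won't mimic when 62 ≥ 193 − 24.7·s*, i.e. s* ≥ 5.30.
Both must hold, so s* = max(5.30, 7.11) = 7.11. The mid-ability type's constraint binds.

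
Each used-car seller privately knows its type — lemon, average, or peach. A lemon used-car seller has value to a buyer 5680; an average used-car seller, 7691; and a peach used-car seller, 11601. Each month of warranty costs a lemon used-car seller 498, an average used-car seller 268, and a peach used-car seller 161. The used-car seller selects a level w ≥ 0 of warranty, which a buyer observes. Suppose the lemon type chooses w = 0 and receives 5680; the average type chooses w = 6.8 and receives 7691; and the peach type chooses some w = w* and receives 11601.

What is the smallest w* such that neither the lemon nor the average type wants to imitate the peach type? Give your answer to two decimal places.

Average type (on-path payoff 7691 − 268×6.8 = 5868.6) won't mimic when 5868.6 ≥ 11601 − 268·w*, i.e. w* ≥ 21.39.
Lemon type (on-path payoff 5680) won't mimic when 5680 ≥ 11601 − 498·w*, i.e. w* ≥ 11.89.
Both must hold, so w* = max(11.89, 21.39) = 21.39. The average type's constraint binds.

21.39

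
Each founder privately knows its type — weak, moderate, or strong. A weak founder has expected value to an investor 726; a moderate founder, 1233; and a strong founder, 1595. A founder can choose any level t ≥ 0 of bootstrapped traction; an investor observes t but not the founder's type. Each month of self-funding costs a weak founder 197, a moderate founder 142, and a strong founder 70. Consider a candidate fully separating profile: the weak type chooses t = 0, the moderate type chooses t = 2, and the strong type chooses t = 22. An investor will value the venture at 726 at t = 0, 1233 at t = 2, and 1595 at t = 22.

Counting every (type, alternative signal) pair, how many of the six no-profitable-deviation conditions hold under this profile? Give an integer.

3

Weak (own payoff 726): to t=2 gives 1233 − 197×2 = 839 → profitable ✗; to t=22 gives 1595 − 197×22 = -2739 → no gain ✓.
Strong (own payoff 1595 − 70×22 = 55): to t=0 gives 726 → profitable ✗; to t=2 gives 1233 − 70×2 = 1093 → profitable ✗.
Moderate (own payoff 1233 − 142×2 = 949): to t=0 gives 726 → no gain ✓; to t=22 gives 1595 − 142×22 = -1529 → no gain ✓.
3 of the 6 constraints hold; not an equilibrium.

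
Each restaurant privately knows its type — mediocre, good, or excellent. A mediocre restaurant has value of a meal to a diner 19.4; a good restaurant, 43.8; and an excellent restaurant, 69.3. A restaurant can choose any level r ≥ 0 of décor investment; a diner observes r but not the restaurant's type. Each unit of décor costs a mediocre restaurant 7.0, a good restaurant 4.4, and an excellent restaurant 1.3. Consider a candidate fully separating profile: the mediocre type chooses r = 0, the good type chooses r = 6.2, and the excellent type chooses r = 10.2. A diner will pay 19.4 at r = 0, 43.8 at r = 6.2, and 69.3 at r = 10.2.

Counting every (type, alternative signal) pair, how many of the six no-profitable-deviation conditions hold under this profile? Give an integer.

Good (own payoff 43.8 − 4.4×6.2 = 16.52): to r=0 gives 19.4 → profitable ✗; to r=10.2 gives 69.3 − 4.4×10.2 = 24.42 → profitable ✗.
Mediocre (own payoff 19.4): to r=6.2 gives 43.8 − 7.0×6.2 = 0.4 → no gain ✓; to r=10.2 gives 69.3 − 7.0×10.2 = -2.1 → no gain ✓.
Excellent (own payoff 69.3 − 1.3×10.2 = 56.04): to r=0 gives 19.4 → no gain ✓; to r=6.2 gives 43.8 − 1.3×6.2 = 35.74 → no gain ✓.
4 of the 6 constraints hold; not an equilibrium.

4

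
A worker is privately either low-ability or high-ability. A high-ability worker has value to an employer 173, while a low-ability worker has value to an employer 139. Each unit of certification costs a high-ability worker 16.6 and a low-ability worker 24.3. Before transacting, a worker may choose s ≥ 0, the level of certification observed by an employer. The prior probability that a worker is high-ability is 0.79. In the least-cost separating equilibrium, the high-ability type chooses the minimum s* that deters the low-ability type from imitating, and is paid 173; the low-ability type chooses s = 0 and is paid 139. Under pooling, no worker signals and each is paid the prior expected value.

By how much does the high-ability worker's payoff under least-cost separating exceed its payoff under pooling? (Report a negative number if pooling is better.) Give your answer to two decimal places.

Least-cost separating signal: s* solves 139 = 173 − 24.3·s*, so s* = (173 − 139)/24.3 ≈ 1.3992.
High-ability type's separating payoff: 173 − 16.6 × s* = 173 − 16.6 × (173 − 139)/24.3 = 173 − 564.4/24.3 ≈ 149.7737.
Pooling payoff: 0.79 × 173 + 0.21 × 139 = 165.86.
Difference: 149.7737 − 165.86 = -16.0863, i.e. -16.09 to two decimal places.
The high-ability type would prefer the pooling outcome.

-16.09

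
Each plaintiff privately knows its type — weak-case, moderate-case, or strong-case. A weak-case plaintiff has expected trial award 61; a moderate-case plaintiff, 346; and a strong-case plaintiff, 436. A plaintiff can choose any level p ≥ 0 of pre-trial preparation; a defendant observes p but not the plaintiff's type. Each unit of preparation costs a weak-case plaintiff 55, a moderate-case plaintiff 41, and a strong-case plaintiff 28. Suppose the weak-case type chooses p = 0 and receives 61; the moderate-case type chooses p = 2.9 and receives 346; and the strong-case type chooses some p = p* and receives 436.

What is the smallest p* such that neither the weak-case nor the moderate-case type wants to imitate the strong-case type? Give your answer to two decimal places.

Weak-case type (on-path payoff 61) won't mimic when 61 ≥ 436 − 55·p*, i.e. p* ≥ 6.82.
Moderate-case type (on-path payoff 346 − 41×2.9 = 227.1) won't mimic when 227.1 ≥ 436 − 41·p*, i.e. p* ≥ 5.10.
Both must hold, so p* = max(6.82, 5.10) = 6.82. The weak-case type's constraint binds.

6.82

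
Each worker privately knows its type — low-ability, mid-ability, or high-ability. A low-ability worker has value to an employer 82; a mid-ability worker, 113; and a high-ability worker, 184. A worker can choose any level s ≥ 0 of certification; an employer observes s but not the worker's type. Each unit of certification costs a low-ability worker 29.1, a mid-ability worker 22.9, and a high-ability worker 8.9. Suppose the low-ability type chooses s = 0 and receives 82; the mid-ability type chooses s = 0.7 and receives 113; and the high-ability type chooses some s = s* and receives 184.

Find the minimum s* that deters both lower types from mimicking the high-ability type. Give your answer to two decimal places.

3.80

Low-ability type (on-path payoff 82) won't mimic when 82 ≥ 184 − 29.1·s*, i.e. s* ≥ 3.51.
Mid-ability type (on-path payoff 113 − 22.9×0.7 = 96.97) won't mimic when 96.97 ≥ 184 − 22.9·s*, i.e. s* ≥ 3.80.
Both must hold, so s* = max(3.51, 3.80) = 3.80. The mid-ability type's constraint binds.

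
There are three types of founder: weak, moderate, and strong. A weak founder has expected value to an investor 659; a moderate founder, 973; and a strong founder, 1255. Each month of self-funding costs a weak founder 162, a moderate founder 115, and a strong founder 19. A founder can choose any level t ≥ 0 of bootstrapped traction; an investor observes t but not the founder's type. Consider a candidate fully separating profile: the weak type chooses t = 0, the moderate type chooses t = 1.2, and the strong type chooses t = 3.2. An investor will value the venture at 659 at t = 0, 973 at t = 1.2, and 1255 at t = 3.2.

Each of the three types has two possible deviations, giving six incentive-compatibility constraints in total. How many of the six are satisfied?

Moderate (own payoff 973 − 115×1.2 = 835): to t=0 gives 659 → no gain ✓; to t=3.2 gives 1255 − 115×3.2 = 887 → profitable ✗.
Weak (own payoff 659): to t=1.2 gives 973 − 162×1.2 = 778.6 → profitable ✗; to t=3.2 gives 1255 − 162×3.2 = 736.6 → profitable ✗.
Strong (own payoff 1255 − 19×3.2 = 1194.2): to t=0 gives 659 → no gain ✓; to t=1.2 gives 973 − 19×1.2 = 950.2 → no gain ✓.
3 of the 6 constraints hold; not an equilibrium.

3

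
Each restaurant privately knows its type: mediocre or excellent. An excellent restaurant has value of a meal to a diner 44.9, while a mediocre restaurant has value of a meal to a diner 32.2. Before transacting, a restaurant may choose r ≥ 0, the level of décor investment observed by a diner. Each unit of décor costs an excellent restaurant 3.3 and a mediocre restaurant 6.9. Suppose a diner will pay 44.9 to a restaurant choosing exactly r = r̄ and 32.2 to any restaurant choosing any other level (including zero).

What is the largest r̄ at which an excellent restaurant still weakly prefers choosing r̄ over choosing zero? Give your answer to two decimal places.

Choosing r̄ yields the excellent type 44.9 − 3.3·r̄; choosing zero yields 32.2.
The excellent type is indifferent at 44.9 − 3.3·r̄ = 32.2, i.e. r̄ = (44.9 − 32.2) / 3.3 ≈ 3.85.
For any r̄ above 3.85 the excellent type would rather pool at zero, so separation collapses.

3.85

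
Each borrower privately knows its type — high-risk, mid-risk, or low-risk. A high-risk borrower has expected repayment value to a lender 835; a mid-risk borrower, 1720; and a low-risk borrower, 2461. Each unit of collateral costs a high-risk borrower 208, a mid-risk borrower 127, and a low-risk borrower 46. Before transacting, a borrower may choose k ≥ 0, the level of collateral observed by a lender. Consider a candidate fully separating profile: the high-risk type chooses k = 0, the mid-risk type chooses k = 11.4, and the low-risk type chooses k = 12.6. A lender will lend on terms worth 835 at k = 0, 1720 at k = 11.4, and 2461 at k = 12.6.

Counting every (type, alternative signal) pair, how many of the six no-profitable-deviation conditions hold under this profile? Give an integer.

Low-risk (own payoff 2461 − 46×12.6 = 1881.4): to k=0 gives 835 → no gain ✓; to k=11.4 gives 1720 − 46×11.4 = 1195.6 → no gain ✓.
High-risk (own payoff 835): to k=11.4 gives 1720 − 208×11.4 = -651.2 → no gain ✓; to k=12.6 gives 2461 − 208×12.6 = -159.8 → no gain ✓.
Mid-risk (own payoff 1720 − 127×11.4 = 272.2): to k=0 gives 835 → profitable ✗; to k=12.6 gives 2461 − 127×12.6 = 860.8 → profitable ✗.
4 of the 6 constraints hold; not an equilibrium.

4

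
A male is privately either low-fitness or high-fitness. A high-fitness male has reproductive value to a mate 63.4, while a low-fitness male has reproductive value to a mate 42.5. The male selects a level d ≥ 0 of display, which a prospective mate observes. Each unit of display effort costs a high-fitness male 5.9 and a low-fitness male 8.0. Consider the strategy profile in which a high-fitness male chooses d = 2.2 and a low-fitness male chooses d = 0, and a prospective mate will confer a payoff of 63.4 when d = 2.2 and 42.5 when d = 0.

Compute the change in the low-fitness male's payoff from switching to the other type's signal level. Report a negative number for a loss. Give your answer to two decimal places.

Playing d = 0 the low-fitness male receives 42.5.
Deviating to d = 2.2 brings payment 63.4 at cost 8.0 × 2.2 = 17.6, netting 45.8.
Gain from deviating: 45.8 − 42.5 = 3.30.
The gain is positive, so the low-fitness type's incentive-compatibility constraint is violated — this profile is not a separating equilibrium.

3.30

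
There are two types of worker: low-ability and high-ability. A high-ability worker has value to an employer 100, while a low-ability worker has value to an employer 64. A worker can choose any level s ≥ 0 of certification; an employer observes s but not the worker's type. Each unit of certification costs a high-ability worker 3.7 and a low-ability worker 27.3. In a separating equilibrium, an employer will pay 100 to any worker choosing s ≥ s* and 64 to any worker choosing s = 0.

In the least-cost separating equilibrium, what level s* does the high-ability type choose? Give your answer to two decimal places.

1.32

A low-ability worker choosing s = 0 receives 64.
Imitating at s* instead would pay 100 at cost 27.3·s*, netting 100 − 27.3·s*.
Indifference: 64 = 100 − 27.3·s*, so s* = (100 − 64) / 27.3 ≈ 1.32.
This is the low-ability type's binding incentive-compatibility constraint; any s ≥ 1.32 sustains separation on that side.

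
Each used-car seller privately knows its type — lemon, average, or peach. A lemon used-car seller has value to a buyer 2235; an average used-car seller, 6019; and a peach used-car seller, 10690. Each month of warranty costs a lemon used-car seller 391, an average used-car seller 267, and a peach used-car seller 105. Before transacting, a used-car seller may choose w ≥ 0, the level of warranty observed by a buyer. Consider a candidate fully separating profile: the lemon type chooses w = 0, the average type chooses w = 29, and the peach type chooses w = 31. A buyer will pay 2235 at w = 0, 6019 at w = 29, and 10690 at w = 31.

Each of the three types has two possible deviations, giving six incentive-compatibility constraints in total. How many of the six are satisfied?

4

Peach (own payoff 10690 − 105×31 = 7435): to w=0 gives 2235 → no gain ✓; to w=29 gives 6019 − 105×29 = 2974 → no gain ✓.
Average (own payoff 6019 − 267×29 = -1724): to w=0 gives 2235 → profitable ✗; to w=31 gives 10690 − 267×31 = 2413 → profitable ✗.
Lemon (own payoff 2235): to w=29 gives 6019 − 391×29 = -5320 → no gain ✓; to w=31 gives 10690 − 391×31 = -1431 → no gain ✓.
4 of the 6 constraints hold; not an equilibrium.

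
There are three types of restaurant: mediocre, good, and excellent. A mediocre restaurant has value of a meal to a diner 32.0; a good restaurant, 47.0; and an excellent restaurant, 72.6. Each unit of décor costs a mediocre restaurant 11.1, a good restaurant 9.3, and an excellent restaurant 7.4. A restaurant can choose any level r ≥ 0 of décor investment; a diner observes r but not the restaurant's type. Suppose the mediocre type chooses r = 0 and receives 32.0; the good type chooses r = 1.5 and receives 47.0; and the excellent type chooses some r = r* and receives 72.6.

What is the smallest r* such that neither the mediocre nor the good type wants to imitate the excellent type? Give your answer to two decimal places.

4.25

Mediocre type (on-path payoff 32.0) won't mimic when 32.0 ≥ 72.6 − 11.1·r*, i.e. r* ≥ 3.66.
Good type (on-path payoff 47.0 − 9.3×1.5 = 33.05) won't mimic when 33.05 ≥ 72.6 − 9.3·r*, i.e. r* ≥ 4.25.
Both must hold, so r* = max(3.66, 4.25) = 4.25. The good type's constraint binds.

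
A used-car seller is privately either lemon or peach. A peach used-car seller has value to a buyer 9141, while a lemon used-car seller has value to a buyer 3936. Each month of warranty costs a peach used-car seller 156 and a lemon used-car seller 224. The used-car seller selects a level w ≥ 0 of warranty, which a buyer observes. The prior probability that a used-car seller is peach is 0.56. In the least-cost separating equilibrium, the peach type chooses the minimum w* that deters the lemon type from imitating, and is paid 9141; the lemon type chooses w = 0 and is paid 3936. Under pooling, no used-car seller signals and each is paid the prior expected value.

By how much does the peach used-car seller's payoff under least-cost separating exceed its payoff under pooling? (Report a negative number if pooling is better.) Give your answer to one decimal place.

Least-cost separating signal: w* solves 3936 = 9141 − 224·w*, so w* = (9141 − 3936)/224 ≈ 23.2366.
Peach type's separating payoff: 9141 − 156 × w* = 9141 − 156 × (9141 − 3936)/224 = 9141 − 811980/224 ≈ 5516.089.
Pooling payoff: 0.56 × 9141 + 0.44 × 3936 = 6850.8.
Difference: 5516.089 − 6850.8 = -1334.711, i.e. -1334.7 to one decimal place.
The peach type would prefer the pooling outcome.

-1334.7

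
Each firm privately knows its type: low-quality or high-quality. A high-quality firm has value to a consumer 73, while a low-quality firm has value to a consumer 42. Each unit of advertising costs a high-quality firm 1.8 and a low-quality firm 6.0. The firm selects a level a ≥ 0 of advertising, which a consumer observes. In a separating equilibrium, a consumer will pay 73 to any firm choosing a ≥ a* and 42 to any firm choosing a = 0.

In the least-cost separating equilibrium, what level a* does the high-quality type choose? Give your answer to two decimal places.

A low-quality firm choosing a = 0 receives 42.
Imitating at a* instead would pay 73 at cost 6.0·a*, netting 73 − 6.0·a*.
Indifference: 42 = 73 − 6.0·a*, so a* = (73 − 42) / 6.0 ≈ 5.17.
This is the low-quality type's binding incentive-compatibility constraint; any a ≥ 5.17 sustains separation on that side.

5.17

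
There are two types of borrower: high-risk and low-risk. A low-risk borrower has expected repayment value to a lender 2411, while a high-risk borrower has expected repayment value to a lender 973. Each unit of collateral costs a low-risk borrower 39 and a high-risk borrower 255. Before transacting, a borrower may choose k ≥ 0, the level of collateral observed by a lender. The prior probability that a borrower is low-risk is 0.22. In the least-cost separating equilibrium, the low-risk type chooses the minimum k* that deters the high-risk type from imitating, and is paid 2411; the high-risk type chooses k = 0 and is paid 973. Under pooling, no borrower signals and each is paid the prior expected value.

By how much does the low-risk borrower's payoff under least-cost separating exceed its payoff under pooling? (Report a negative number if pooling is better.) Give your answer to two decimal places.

901.71

Least-cost separating signal: k* solves 973 = 2411 − 255·k*, so k* = (2411 − 973)/255 ≈ 5.6392.
Low-risk type's separating payoff: 2411 − 39 × k* = 2411 − 39 × (2411 − 973)/255 = 2411 − 56082/255 ≈ 2191.0706.
Pooling payoff: 0.22 × 2411 + 0.78 × 973 = 1289.36.
Difference: 2191.0706 − 1289.36 = 901.7106, i.e. 901.71 to two decimal places.
The low-risk type prefers to separate.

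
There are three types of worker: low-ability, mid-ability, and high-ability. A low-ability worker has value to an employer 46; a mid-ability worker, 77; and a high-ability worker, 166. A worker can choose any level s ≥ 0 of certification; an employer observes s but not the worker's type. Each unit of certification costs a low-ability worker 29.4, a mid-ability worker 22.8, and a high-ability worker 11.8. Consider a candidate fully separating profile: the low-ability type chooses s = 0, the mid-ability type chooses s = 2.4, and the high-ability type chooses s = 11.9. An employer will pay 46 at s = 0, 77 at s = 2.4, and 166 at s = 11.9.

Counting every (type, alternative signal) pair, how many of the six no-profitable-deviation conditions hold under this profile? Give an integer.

High-ability (own payoff 166 − 11.8×11.9 = 25.58): to s=0 gives 46 → profitable ✗; to s=2.4 gives 77 − 11.8×2.4 = 48.68 → profitable ✗.
Low-ability (own payoff 46): to s=2.4 gives 77 − 29.4×2.4 = 6.44 → no gain ✓; to s=11.9 gives 166 − 29.4×11.9 = -183.86 → no gain ✓.
Mid-ability (own payoff 77 − 22.8×2.4 = 22.28): to s=0 gives 46 → profitable ✗; to s=11.9 gives 166 − 22.8×11.9 = -105.32 → no gain ✓.
3 of the 6 constraints hold; not an equilibrium.

3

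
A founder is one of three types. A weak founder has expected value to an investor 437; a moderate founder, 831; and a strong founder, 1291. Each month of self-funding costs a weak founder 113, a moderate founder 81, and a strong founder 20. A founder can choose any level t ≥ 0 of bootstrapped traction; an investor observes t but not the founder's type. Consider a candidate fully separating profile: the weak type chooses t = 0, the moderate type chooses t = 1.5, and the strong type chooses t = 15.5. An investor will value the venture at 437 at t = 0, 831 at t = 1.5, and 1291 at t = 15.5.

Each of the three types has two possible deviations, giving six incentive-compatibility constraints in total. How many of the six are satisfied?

Weak (own payoff 437): to t=1.5 gives 831 − 113×1.5 = 661.5 → profitable ✗; to t=15.5 gives 1291 − 113×15.5 = -460.5 → no gain ✓.
Moderate (own payoff 831 − 81×1.5 = 709.5): to t=0 gives 437 → no gain ✓; to t=15.5 gives 1291 − 81×15.5 = 35.5 → no gain ✓.
Strong (own payoff 1291 − 20×15.5 = 981): to t=0 gives 437 → no gain ✓; to t=1.5 gives 831 − 20×1.5 = 801 → no gain ✓.
5 of the 6 constraints hold; not an equilibrium.

5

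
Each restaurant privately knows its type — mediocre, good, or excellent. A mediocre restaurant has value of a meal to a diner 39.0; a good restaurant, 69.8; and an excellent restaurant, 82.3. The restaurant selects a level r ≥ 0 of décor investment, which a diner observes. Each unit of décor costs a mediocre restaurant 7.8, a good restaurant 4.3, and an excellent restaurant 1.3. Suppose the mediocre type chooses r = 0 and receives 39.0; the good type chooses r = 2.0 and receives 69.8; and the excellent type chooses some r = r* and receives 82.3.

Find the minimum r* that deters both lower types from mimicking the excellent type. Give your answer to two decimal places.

5.55

Mediocre type (on-path payoff 39.0) won't mimic when 39.0 ≥ 82.3 − 7.8·r*, i.e. r* ≥ 5.55.
Good type (on-path payoff 69.8 − 4.3×2.0 = 61.2) won't mimic when 61.2 ≥ 82.3 − 4.3·r*, i.e. r* ≥ 4.91.
Both must hold, so r* = max(5.55, 4.91) = 5.55. The mediocre type's constraint binds.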